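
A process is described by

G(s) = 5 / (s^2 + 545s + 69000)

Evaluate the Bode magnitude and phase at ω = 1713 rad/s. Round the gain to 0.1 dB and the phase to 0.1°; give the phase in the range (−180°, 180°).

-115.6 dB, -162.0°

Substitute s = j1713:
Numerator: 5 = 5 + j0
Denominator: (j1713)^2 + 545(j1713) + 69000 = -2865369 + j933585
|N| = √(5² + 0²) ≈ 5, ∠N ≈ 0.00°
|D| = √(2865369² + 933585²) ≈ 3.0136e+06, ∠D ≈ 161.95°
|G| = 5 / 3.0136e+06 ≈ 1.6591e-06
Gain = 20 log₁₀(1.6591e-06) ≈ -115.60 dB
∠G = 0.00° − 161.95° = -161.95°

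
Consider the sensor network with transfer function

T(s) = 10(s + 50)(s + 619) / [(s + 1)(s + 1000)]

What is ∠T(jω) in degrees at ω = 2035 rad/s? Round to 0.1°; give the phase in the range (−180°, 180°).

7.9°

At s = jω = j2035:
zero (s+50): 50 + j2035 → |·| = √(50²+2035²) = √4143725 ≈ 2035.6, ∠ = arctan(2035/50) ≈ 88.59°
zero (s+619): 619 + j2035 → |·| = √(619²+2035²) = √4524386 ≈ 2127.1, ∠ = arctan(2035/619) ≈ 73.08°
pole (s+1): 1 + j2035 → |·| = √(1²+2035²) = √4141226 ≈ 2035, ∠ = arctan(2035/1) ≈ 89.97°
pole (s+1000): 1000 + j2035 → |·| = √(1000²+2035²) = √5141225 ≈ 2267.4, ∠ = arctan(2035/1000) ≈ 63.83°
∠T = 161.67° − 153.80° = 7.87°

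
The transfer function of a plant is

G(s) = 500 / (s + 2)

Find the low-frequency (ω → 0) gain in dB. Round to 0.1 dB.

48.0 dB

G(0) = 500 / (2) = 250
20 log₁₀(250) ≈ 47.96 dB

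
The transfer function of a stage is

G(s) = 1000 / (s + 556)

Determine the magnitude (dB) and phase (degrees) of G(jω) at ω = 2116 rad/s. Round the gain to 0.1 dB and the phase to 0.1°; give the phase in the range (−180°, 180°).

Substitute s = j2116:
Numerator: 1000 = 1000 + j0
Denominator: (j2116) + 556 = 556 + j2116
|N| = √(1000² + 0²) ≈ 1000, ∠N ≈ 0.00°
|D| = √(556² + 2116²) ≈ 2187.8, ∠D ≈ 75.28°
|G| = 1000 / 2187.8 ≈ 0.45708
Gain = 20 log₁₀(0.45708) ≈ -6.80 dB
∠G = 0.00° − 75.28° = -75.28°

-6.8 dB, -75.3°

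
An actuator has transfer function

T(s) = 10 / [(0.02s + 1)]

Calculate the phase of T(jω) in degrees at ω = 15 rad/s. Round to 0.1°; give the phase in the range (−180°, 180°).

At ω = 15 rad/s:
pole (1 + j15·0.02) = 1 + j0.3 → |·| ≈ 1.044, ∠ ≈ 16.70°
∠T = (0°) − (16.70°) = -16.70°

-16.7°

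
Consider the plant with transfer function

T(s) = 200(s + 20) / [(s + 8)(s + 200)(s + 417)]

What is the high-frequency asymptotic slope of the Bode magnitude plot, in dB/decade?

Each pole contributes −20 dB/decade at high frequency; each zero contributes +20 dB/decade.
Net: 1 zero(s) − 3 pole(s) → -40 dB/decade.

-40 dB/decade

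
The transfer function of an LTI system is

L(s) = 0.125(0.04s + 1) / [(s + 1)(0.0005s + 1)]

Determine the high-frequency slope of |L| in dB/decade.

Each pole contributes −20 dB/decade at high frequency; each zero contributes +20 dB/decade.
Net: 1 zero(s) − 2 pole(s) → -20 dB/decade.

-20 dB/decade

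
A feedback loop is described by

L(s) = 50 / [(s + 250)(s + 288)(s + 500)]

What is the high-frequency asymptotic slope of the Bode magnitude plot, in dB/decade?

-60 dB/decade

Each pole contributes −20 dB/decade at high frequency; each zero contributes +20 dB/decade.
Net: 0 zero(s) − 3 pole(s) → -60 dB/decade.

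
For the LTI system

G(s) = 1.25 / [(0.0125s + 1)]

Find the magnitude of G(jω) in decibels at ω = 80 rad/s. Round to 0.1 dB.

-1.1 dB

At ω = 80 rad/s:
pole (1 + j80·0.0125) = 1 + j1 → |·| ≈ 1.4142, ∠ ≈ 45.00°
|G| = 1.25 · 1 / (1.4142) ≈ 0.88389
Gain = 20 log₁₀(0.88389) ≈ -1.07 dB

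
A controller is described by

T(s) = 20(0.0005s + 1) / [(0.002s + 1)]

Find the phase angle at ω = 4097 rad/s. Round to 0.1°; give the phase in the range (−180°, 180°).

-19.1°

At ω = 4097 rad/s:
zero (1 + j4097·0.0005) = 1 + j2.0485 → |·| ≈ 2.2796, ∠ ≈ 63.98°
pole (1 + j4097·0.002) = 1 + j8.194 → |·| ≈ 8.2548, ∠ ≈ 83.04°
∠T = (63.98°) − (83.04°) = -19.06°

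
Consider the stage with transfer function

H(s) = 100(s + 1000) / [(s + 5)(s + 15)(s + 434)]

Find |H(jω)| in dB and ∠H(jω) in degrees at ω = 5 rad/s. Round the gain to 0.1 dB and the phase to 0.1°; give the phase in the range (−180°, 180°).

6.3 dB, -63.8°

At s = jω = j5:
zero (s+1000): 1000 + j5 → |·| = √(1000²+5²) = √1000025 ≈ 1000, ∠ = arctan(5/1000) ≈ 0.29°
pole (s+5): 5 + j5 → |·| = √(5²+5²) = √50 ≈ 7.0711, ∠ = arctan(5/5) ≈ 45.00°
pole (s+15): 15 + j5 → |·| = √(15²+5²) = √250 ≈ 15.811, ∠ = arctan(5/15) ≈ 18.43°
pole (s+434): 434 + j5 → |·| = √(434²+5²) = √188381 ≈ 434.03, ∠ = arctan(5/434) ≈ 0.66°
|H| = 100 · 1000 / 48525 ≈ 2.0608
Gain = 20 log₁₀(2.0608) ≈ 6.28 dB
∠H = 0.29° − 64.09° = -63.80°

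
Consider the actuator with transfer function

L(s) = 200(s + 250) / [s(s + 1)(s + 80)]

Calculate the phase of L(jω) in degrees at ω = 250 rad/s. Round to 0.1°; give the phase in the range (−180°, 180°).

153.0°

At s = jω = j250:
zero (s+250): 250 + j250 → |·| = √(250²+250²) = √125000 ≈ 353.55, ∠ = arctan(250/250) ≈ 45.00°
pole (s+1): 1 + j250 → |·| = √(1²+250²) = √62501 ≈ 250, ∠ = arctan(250/1) ≈ 89.77°
pole (s+80): 80 + j250 → |·| = √(80²+250²) = √68900 ≈ 262.49, ∠ = arctan(250/80) ≈ 72.26°
pole at origin: |s| = 250, ∠ = 90.00° (in denominator)
∠L = 45.00° − 252.03° = -207.03° ≡ 152.97° (principal value)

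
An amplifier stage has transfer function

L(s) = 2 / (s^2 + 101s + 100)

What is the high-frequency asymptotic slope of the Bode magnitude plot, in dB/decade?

Each pole contributes −20 dB/decade at high frequency; each zero contributes +20 dB/decade.
Net: 0 zero(s) − 2 pole(s) → -40 dB/decade.

-40 dB/decade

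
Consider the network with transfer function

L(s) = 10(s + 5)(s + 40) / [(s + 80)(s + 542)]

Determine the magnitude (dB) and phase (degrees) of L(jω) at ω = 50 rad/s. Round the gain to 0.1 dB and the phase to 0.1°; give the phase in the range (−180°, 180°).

-4.1 dB, 98.4°

At s = jω = j50:
zero (s+5): 5 + j50 → |·| = √(5²+50²) = √2525 ≈ 50.249, ∠ = arctan(50/5) ≈ 84.29°
zero (s+40): 40 + j50 → |·| = √(40²+50²) = √4100 ≈ 64.031, ∠ = arctan(50/40) ≈ 51.34°
pole (s+80): 80 + j50 → |·| = √(80²+50²) = √8900 ≈ 94.34, ∠ = arctan(50/80) ≈ 32.01°
pole (s+542): 542 + j50 → |·| = √(542²+50²) = √296264 ≈ 544.3, ∠ = arctan(50/542) ≈ 5.27°
|L| = 10 · 3217.5 / 51349 ≈ 0.62659
Gain = 20 log₁₀(0.62659) ≈ -4.06 dB
∠L = 135.63° − 37.28° = 98.35°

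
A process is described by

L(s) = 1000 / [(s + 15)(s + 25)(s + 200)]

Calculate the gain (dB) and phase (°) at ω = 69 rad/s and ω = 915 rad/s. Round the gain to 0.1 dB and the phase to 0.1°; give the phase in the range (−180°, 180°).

ω = 69: -60.8 dB, -166.9°; ω = 915: -117.9 dB, 104.8°

At s = jω = j69:
pole (s+15): 15 + j69 → |·| = √(15²+69²) = √4986 ≈ 70.612, ∠ = arctan(69/15) ≈ 77.74°
pole (s+25): 25 + j69 → |·| = √(25²+69²) = √5386 ≈ 73.389, ∠ = arctan(69/25) ≈ 70.08°
pole (s+200): 200 + j69 → |·| = √(200²+69²) = √44761 ≈ 211.57, ∠ = arctan(69/200) ≈ 19.03°
|L| = 1000 / 1.0964e+06 ≈ 0.00091208
Gain = 20 log₁₀(0.00091208) ≈ -60.80 dB
∠L = 0.00° − 166.85° = -166.85°

At s = jω = j915:
pole (s+15): 15 + j915 → |·| = √(15²+915²) = √837450 ≈ 915.12, ∠ = arctan(915/15) ≈ 89.06°
pole (s+25): 25 + j915 → |·| = √(25²+915²) = √837850 ≈ 915.34, ∠ = arctan(915/25) ≈ 88.43°
pole (s+200): 200 + j915 → |·| = √(200²+915²) = √877225 ≈ 936.6, ∠ = arctan(915/200) ≈ 77.67°
|L| = 1000 / 7.8454e+08 ≈ 1.2746e-06
Gain = 20 log₁₀(1.2746e-06) ≈ -117.89 dB
∠L = 0.00° − 255.16° = -255.16° ≡ 104.84° (principal value)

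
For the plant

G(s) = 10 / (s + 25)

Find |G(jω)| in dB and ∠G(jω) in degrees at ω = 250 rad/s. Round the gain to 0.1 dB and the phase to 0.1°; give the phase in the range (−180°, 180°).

-28.0 dB, -84.3°

At s = jω = j250:
pole (s+25): 25 + j250 → |·| = √(25²+250²) = √63125 ≈ 251.25, ∠ = arctan(250/25) ≈ 84.29°
|G| = 10 / 251.25 ≈ 0.039801
Gain = 20 log₁₀(0.039801) ≈ -28.00 dB
∠G = 0.00° − 84.29° = -84.29°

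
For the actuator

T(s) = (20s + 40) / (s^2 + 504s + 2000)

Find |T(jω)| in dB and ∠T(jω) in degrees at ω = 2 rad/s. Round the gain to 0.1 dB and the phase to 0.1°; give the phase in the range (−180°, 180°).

Substitute s = j2:
Numerator: 20(j2) + 40 = 40 + j40
Denominator: (j2)^2 + 504(j2) + 2000 = 1996 + j1008
|N| = √(40² + 40²) ≈ 56.569, ∠N ≈ 45.00°
|D| = √(1996² + 1008²) ≈ 2236.1, ∠D ≈ 26.79°
|T| = 56.569 / 2236.1 ≈ 0.025298
Gain = 20 log₁₀(0.025298) ≈ -31.94 dB
∠T = 45.00° − 26.79° = 18.21°

-31.9 dB, 18.2°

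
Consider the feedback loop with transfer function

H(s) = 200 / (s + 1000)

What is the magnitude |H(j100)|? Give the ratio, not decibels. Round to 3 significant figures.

0.199

Substitute s = j100:
Numerator: 200 = 200 + j0
Denominator: (j100) + 1000 = 1000 + j100
|N| = √(200² + 0²) ≈ 200, ∠N ≈ 0.00°
|D| = √(1000² + 100²) ≈ 1005, ∠D ≈ 5.71°
|H| = 200 / 1005 ≈ 0.199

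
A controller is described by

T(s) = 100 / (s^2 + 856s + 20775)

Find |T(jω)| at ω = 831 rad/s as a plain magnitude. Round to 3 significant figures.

Substitute s = j831:
Numerator: 100 = 100 + j0
Denominator: (j831)^2 + 856(j831) + 20775 = -669786 + j711336
|N| = √(100² + 0²) ≈ 100, ∠N ≈ 0.00°
|D| = √(669786² + 711336²) ≈ 9.7704e+05, ∠D ≈ 133.28°
|T| = 100 / 9.7704e+05 ≈ 0.00010235

0.000102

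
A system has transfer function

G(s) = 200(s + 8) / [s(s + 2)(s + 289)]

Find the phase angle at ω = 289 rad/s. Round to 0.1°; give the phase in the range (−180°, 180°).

At s = jω = j289:
zero (s+8): 8 + j289 → |·| = √(8²+289²) = √83585 ≈ 289.11, ∠ = arctan(289/8) ≈ 88.41°
pole (s+2): 2 + j289 → |·| = √(2²+289²) = √83525 ≈ 289.01, ∠ = arctan(289/2) ≈ 89.60°
pole (s+289): 289 + j289 → |·| = √(289²+289²) = √167042 ≈ 408.71, ∠ = arctan(289/289) ≈ 45.00°
pole at origin: |s| = 289, ∠ = 90.00° (in denominator)
∠G = 88.41° − 224.60° = -136.19°

-136.2°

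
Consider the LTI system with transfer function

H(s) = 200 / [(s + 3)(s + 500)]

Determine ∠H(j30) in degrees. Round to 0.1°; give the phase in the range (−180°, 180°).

-87.7°

At s = jω = j30:
pole (s+3): 3 + j30 → |·| = √(3²+30²) = √909 ≈ 30.15, ∠ = arctan(30/3) ≈ 84.29°
pole (s+500): 500 + j30 → |·| = √(500²+30²) = √250900 ≈ 500.9, ∠ = arctan(30/500) ≈ 3.43°
∠H = 0.00° − 87.72° = -87.72°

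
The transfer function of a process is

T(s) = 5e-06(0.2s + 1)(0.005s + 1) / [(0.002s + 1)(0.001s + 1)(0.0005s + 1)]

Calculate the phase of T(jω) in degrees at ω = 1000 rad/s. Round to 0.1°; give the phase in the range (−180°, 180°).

At ω = 1000 rad/s:
zero (1 + j1000·0.2) = 1 + j200 → |·| ≈ 200, ∠ ≈ 89.71°
zero (1 + j1000·0.005) = 1 + j5 → |·| ≈ 5.099, ∠ ≈ 78.69°
pole (1 + j1000·0.002) = 1 + j2 → |·| ≈ 2.2361, ∠ ≈ 63.43°
pole (1 + j1000·0.001) = 1 + j1 → |·| ≈ 1.4142, ∠ ≈ 45.00°
pole (1 + j1000·0.0005) = 1 + j0.5 → |·| ≈ 1.118, ∠ ≈ 26.57°
∠T = (89.71° + 78.69°) − (63.43° + 45.00° + 26.57°) = 33.40°

33.4°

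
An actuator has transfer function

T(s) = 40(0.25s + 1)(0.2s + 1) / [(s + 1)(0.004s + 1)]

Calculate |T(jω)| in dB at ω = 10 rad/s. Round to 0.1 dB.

At ω = 10 rad/s:
zero (1 + j10·0.25) = 1 + j2.5 → |·| ≈ 2.6926, ∠ ≈ 68.20°
zero (1 + j10·0.2) = 1 + j2 → |·| ≈ 2.2361, ∠ ≈ 63.43°
pole (1 + j10·1) = 1 + j10 → |·| ≈ 10.05, ∠ ≈ 84.29°
pole (1 + j10·0.004) = 1 + j0.04 → |·| ≈ 1.0008, ∠ ≈ 2.29°
|T| = 40 · 2.6926 · 2.2361 / (10.05 · 1.0008) ≈ 23.945
Gain = 20 log₁₀(23.945) ≈ 27.58 dB

27.6 dB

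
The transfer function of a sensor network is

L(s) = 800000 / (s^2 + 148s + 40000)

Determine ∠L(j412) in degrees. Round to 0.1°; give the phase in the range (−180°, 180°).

-154.8°

At s = jω = j412:
quadratic: (j412)² + 148·j412 + 40000 = -129744 + j60976 → |·| ≈ 1.4336e+05, ∠ ≈ 154.83°
∠L = 0.00° − 154.83° = -154.83°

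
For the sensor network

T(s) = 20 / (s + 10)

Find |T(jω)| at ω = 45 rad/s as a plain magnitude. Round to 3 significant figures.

0.434

At s = jω = j45:
pole (s+10): 10 + j45 → |·| = √(10²+45²) = √2125 ≈ 46.098, ∠ = arctan(45/10) ≈ 77.47°
|T| = 20 / 46.098 ≈ 0.43386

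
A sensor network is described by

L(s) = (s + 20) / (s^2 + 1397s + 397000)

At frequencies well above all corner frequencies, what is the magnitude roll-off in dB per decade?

-20 dB/decade

Each pole contributes −20 dB/decade at high frequency; each zero contributes +20 dB/decade.
Net: 1 zero(s) − 2 pole(s) → -20 dB/decade.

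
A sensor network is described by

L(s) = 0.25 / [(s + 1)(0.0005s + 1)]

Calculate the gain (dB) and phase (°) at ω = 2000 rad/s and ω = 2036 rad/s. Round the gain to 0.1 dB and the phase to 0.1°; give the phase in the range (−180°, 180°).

At ω = 2000 rad/s:
pole (1 + j2000·1) = 1 + j2000 → |·| ≈ 2000, ∠ ≈ 89.97°
pole (1 + j2000·0.0005) = 1 + j1 → |·| ≈ 1.4142, ∠ ≈ 45.00°
|L| = 0.25 · 1 / (2000 · 1.4142) ≈ 8.8389e-05
Gain = 20 log₁₀(8.8389e-05) ≈ -81.07 dB
∠L = (0°) − (89.97° + 45.00°) = -134.97°

At ω = 2036 rad/s:
pole (1 + j2036·1) = 1 + j2036 → |·| ≈ 2036, ∠ ≈ 89.97°
pole (1 + j2036·0.0005) = 1 + j1.018 → |·| ≈ 1.427, ∠ ≈ 45.51°
|L| = 0.25 · 1 / (2036 · 1.427) ≈ 8.6048e-05
Gain = 20 log₁₀(8.6048e-05) ≈ -81.31 dB
∠L = (0°) − (89.97° + 45.51°) = -135.48°

ω = 2000: -81.1 dB, -135.0°; ω = 2036: -81.3 dB, -135.5°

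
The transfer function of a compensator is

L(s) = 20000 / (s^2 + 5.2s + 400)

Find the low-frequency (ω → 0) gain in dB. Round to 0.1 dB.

34.0 dB

L(0) = 20000 / 400 = 50
20 log₁₀(50) ≈ 33.98 dB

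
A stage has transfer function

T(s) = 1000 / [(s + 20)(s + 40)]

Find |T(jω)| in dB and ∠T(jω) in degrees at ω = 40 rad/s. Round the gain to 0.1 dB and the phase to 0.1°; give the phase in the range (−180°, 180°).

-8.1 dB, -108.4°

At s = jω = j40:
pole (s+20): 20 + j40 → |·| = √(20²+40²) = √2000 ≈ 44.721, ∠ = arctan(40/20) ≈ 63.43°
pole (s+40): 40 + j40 → |·| = √(40²+40²) = √3200 ≈ 56.569, ∠ = arctan(40/40) ≈ 45.00°
|T| = 1000 / 2529.8 ≈ 0.39529
Gain = 20 log₁₀(0.39529) ≈ -8.06 dB
∠T = 0.00° − 108.43° = -108.43°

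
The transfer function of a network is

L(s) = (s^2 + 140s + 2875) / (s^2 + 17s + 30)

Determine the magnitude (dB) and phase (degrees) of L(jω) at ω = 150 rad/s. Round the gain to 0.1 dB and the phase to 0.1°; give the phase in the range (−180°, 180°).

2.1 dB, -40.5°

Substitute s = j150:
Numerator: (j150)^2 + 140(j150) + 2875 = -19625 + j21000
Denominator: (j150)^2 + 17(j150) + 30 = -22470 + j2550
|N| = √(19625² + 21000²) ≈ 28743, ∠N ≈ 133.06°
|D| = √(22470² + 2550²) ≈ 22614, ∠D ≈ 173.53°
|L| = 28743 / 22614 ≈ 1.271
Gain = 20 log₁₀(1.271) ≈ 2.08 dB
∠L = 133.06° − 173.53° = -40.47°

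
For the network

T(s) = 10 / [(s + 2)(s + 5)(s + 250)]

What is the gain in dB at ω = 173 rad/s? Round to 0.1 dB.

At s = jω = j173:
pole (s+2): 2 + j173 → |·| = √(2²+173²) = √29933 ≈ 173.01, ∠ = arctan(173/2) ≈ 89.34°
pole (s+5): 5 + j173 → |·| = √(5²+173²) = √29954 ≈ 173.07, ∠ = arctan(173/5) ≈ 88.34°
pole (s+250): 250 + j173 → |·| = √(250²+173²) = √92429 ≈ 304.02, ∠ = arctan(173/250) ≈ 34.68°
|T| = 10 / 9.1032e+06 ≈ 1.0985e-06
Gain = 20 log₁₀(1.0985e-06) ≈ -119.18 dB

-119.2 dB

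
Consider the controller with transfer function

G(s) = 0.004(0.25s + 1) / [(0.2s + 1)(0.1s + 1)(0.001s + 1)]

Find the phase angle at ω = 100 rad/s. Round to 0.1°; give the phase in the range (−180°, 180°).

-89.4°

At ω = 100 rad/s:
zero (1 + j100·0.25) = 1 + j25 → |·| ≈ 25.02, ∠ ≈ 87.71°
pole (1 + j100·0.2) = 1 + j20 → |·| ≈ 20.025, ∠ ≈ 87.14°
pole (1 + j100·0.1) = 1 + j10 → |·| ≈ 10.05, ∠ ≈ 84.29°
pole (1 + j100·0.001) = 1 + j0.1 → |·| ≈ 1.005, ∠ ≈ 5.71°
∠G = (87.71°) − (87.14° + 84.29° + 5.71°) = -89.43°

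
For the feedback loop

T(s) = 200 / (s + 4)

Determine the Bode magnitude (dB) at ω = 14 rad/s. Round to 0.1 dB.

22.8 dB

At s = jω = j14:
pole (s+4): 4 + j14 → |·| = √(4²+14²) = √212 ≈ 14.56, ∠ = arctan(14/4) ≈ 74.05°
|T| = 200 / 14.56 ≈ 13.736
Gain = 20 log₁₀(13.736) ≈ 22.76 dB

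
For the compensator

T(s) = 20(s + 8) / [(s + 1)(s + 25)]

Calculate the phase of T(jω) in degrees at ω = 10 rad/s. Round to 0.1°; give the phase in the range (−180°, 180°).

At s = jω = j10:
zero (s+8): 8 + j10 → |·| = √(8²+10²) = √164 ≈ 12.806, ∠ = arctan(10/8) ≈ 51.34°
pole (s+1): 1 + j10 → |·| = √(1²+10²) = √101 ≈ 10.05, ∠ = arctan(10/1) ≈ 84.29°
pole (s+25): 25 + j10 → |·| = √(25²+10²) = √725 ≈ 26.926, ∠ = arctan(10/25) ≈ 21.80°
∠T = 51.34° − 106.09° = -54.75°

-54.8°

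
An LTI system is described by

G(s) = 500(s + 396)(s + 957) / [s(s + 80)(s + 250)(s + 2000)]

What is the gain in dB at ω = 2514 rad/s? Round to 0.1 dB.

At s = jω = j2514:
zero (s+396): 396 + j2514 → |·| = √(396²+2514²) = √6477012 ≈ 2545, ∠ = arctan(2514/396) ≈ 81.05°
zero (s+957): 957 + j2514 → |·| = √(957²+2514²) = √7236045 ≈ 2690, ∠ = arctan(2514/957) ≈ 69.16°
pole (s+80): 80 + j2514 → |·| = √(80²+2514²) = √6326596 ≈ 2515.3, ∠ = arctan(2514/80) ≈ 88.18°
pole (s+250): 250 + j2514 → |·| = √(250²+2514²) = √6382696 ≈ 2526.4, ∠ = arctan(2514/250) ≈ 84.32°
pole (s+2000): 2000 + j2514 → |·| = √(2000²+2514²) = √10320196 ≈ 3212.5, ∠ = arctan(2514/2000) ≈ 51.50°
pole at origin: |s| = 2514, ∠ = 90.00° (in denominator)
|G| = 500 · 6.846e+06 / 5.1322e+13 ≈ 6.6697e-05
Gain = 20 log₁₀(6.6697e-05) ≈ -83.52 dB

-83.5 dB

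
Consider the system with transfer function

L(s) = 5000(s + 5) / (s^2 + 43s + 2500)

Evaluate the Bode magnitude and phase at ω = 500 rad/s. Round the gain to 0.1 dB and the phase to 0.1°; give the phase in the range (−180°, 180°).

At s = jω = j500:
zero (s+5): 5 + j500 → |·| = √(5²+500²) = √250025 ≈ 500.02, ∠ = arctan(500/5) ≈ 89.43°
quadratic: (j500)² + 43·j500 + 2500 = -247500 + j21500 → |·| ≈ 2.4843e+05, ∠ ≈ 175.04°
|L| = 5000 · 500.02 / 2.4843e+05 ≈ 10.064
Gain = 20 log₁₀(10.064) ≈ 20.06 dB
∠L = 89.43° − 175.04° = -85.61°

20.1 dB, -85.6°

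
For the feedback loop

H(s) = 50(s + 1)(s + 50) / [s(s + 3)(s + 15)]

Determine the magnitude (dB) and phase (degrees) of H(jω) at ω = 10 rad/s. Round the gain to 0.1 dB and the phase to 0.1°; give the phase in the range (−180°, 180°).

At s = jω = j10:
zero (s+1): 1 + j10 → |·| = √(1²+10²) = √101 ≈ 10.05, ∠ = arctan(10/1) ≈ 84.29°
zero (s+50): 50 + j10 → |·| = √(50²+10²) = √2600 ≈ 50.99, ∠ = arctan(10/50) ≈ 11.31°
pole (s+3): 3 + j10 → |·| = √(3²+10²) = √109 ≈ 10.44, ∠ = arctan(10/3) ≈ 73.30°
pole (s+15): 15 + j10 → |·| = √(15²+10²) = √325 ≈ 18.028, ∠ = arctan(10/15) ≈ 33.69°
pole at origin: |s| = 10, ∠ = 90.00° (in denominator)
|H| = 50 · 512.45 / 1882.1 ≈ 13.614
Gain = 20 log₁₀(13.614) ≈ 22.68 dB
∠H = 95.60° − 196.99° = -101.39°

22.7 dB, -101.4°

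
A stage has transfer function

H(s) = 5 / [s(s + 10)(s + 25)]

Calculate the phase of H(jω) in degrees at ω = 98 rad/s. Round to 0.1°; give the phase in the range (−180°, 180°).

At s = jω = j98:
pole (s+10): 10 + j98 → |·| = √(10²+98²) = √9704 ≈ 98.509, ∠ = arctan(98/10) ≈ 84.17°
pole (s+25): 25 + j98 → |·| = √(25²+98²) = √10229 ≈ 101.14, ∠ = arctan(98/25) ≈ 75.69°
pole at origin: |s| = 98, ∠ = 90.00° (in denominator)
∠H = 0.00° − 249.86° = -249.86° ≡ 110.14° (principal value)

110.1°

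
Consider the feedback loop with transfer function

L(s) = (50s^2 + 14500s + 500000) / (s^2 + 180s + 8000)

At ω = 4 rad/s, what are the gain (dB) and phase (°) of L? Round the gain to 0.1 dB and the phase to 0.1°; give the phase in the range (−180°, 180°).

35.9 dB, 1.5°

Substitute s = j4:
Numerator: 50(j4)^2 + 14500(j4) + 500000 = 499200 + j58000
Denominator: (j4)^2 + 180(j4) + 8000 = 7984 + j720
|N| = √(499200² + 58000²) ≈ 5.0256e+05, ∠N ≈ 6.63°
|D| = √(7984² + 720²) ≈ 8016.4, ∠D ≈ 5.15°
|L| = 5.0256e+05 / 8016.4 ≈ 62.691
Gain = 20 log₁₀(62.691) ≈ 35.94 dB
∠L = 6.63° − 5.15° = 1.48°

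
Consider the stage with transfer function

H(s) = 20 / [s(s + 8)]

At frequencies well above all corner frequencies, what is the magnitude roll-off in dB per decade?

Each pole contributes −20 dB/decade at high frequency; each zero contributes +20 dB/decade.
Net: 0 zero(s) − 2 pole(s) → -40 dB/decade.

-40 dB/decade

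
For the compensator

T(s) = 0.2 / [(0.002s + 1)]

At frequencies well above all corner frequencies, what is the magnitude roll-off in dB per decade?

-20 dB/decade

Each pole contributes −20 dB/decade at high frequency; each zero contributes +20 dB/decade.
Net: 0 zero(s) − 1 pole(s) → -20 dB/decade.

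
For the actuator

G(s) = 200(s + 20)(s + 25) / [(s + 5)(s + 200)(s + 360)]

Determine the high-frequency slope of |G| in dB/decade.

Each pole contributes −20 dB/decade at high frequency; each zero contributes +20 dB/decade.
Net: 2 zero(s) − 3 pole(s) → -20 dB/decade.

-20 dB/decade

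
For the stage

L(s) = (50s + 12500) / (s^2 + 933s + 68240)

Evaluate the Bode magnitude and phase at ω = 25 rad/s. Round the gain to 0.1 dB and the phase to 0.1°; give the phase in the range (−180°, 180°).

-15.1 dB, -13.3°

Substitute s = j25:
Numerator: 50(j25) + 12500 = 12500 + j1250
Denominator: (j25)^2 + 933(j25) + 68240 = 67615 + j23325
|N| = √(12500² + 1250²) ≈ 12562, ∠N ≈ 5.71°
|D| = √(67615² + 23325²) ≈ 71525, ∠D ≈ 19.03°
|L| = 12562 / 71525 ≈ 0.17563
Gain = 20 log₁₀(0.17563) ≈ -15.11 dB
∠L = 5.71° − 19.03° = -13.32°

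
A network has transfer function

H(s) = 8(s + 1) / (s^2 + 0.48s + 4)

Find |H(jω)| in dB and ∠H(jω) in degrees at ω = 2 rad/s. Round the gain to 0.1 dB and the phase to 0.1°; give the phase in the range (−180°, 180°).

At s = jω = j2:
zero (s+1): 1 + j2 → |·| = √(1²+2²) = √5 ≈ 2.2361, ∠ = arctan(2/1) ≈ 63.43°
quadratic: (j2)² + 0.48·j2 + 4 = 0 + j0.96 → |·| ≈ 0.96, ∠ ≈ 90.00°
|H| = 8 · 2.2361 / 0.96 ≈ 18.634
Gain = 20 log₁₀(18.634) ≈ 25.41 dB
∠H = 63.43° − 90.00° = -26.57°

25.4 dB, -26.6°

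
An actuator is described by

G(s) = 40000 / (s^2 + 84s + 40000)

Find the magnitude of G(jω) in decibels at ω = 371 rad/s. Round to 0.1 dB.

At s = jω = j371:
quadratic: (j371)² + 84·j371 + 40000 = -97641 + j31164 → |·| ≈ 1.0249e+05, ∠ ≈ 162.30°
|G| = 40000 / 1.0249e+05 ≈ 0.39028
Gain = 20 log₁₀(0.39028) ≈ -8.17 dB

-8.2 dB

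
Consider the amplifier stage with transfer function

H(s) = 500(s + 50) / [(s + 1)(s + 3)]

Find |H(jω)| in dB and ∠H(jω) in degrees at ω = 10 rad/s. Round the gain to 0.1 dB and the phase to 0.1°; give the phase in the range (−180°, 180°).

At s = jω = j10:
zero (s+50): 50 + j10 → |·| = √(50²+10²) = √2600 ≈ 50.99, ∠ = arctan(10/50) ≈ 11.31°
pole (s+1): 1 + j10 → |·| = √(1²+10²) = √101 ≈ 10.05, ∠ = arctan(10/1) ≈ 84.29°
pole (s+3): 3 + j10 → |·| = √(3²+10²) = √109 ≈ 10.44, ∠ = arctan(10/3) ≈ 73.30°
|H| = 500 · 50.99 / 104.92 ≈ 242.99
Gain = 20 log₁₀(242.99) ≈ 47.71 dB
∠H = 11.31° − 157.59° = -146.28°

47.7 dB, -146.3°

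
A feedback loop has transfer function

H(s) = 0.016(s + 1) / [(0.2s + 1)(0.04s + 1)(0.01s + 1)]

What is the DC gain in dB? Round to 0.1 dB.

-35.9 dB

H(0) = 0.016 · 1 / 1 = 0.016
20 log₁₀(0.016) ≈ -35.92 dB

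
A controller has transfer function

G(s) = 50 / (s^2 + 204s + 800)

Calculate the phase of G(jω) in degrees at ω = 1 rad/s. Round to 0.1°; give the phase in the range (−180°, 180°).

-14.3°

Substitute s = j1:
Numerator: 50 = 50 + j0
Denominator: (j1)^2 + 204(j1) + 800 = 799 + j204
|N| = √(50² + 0²) ≈ 50, ∠N ≈ 0.00°
|D| = √(799² + 204²) ≈ 824.63, ∠D ≈ 14.32°
∠G = 0.00° − 14.32° = -14.32°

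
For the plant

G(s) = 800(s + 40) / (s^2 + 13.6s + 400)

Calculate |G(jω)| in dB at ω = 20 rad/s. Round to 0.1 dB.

42.4 dB

At s = jω = j20:
zero (s+40): 40 + j20 → |·| = √(40²+20²) = √2000 ≈ 44.721, ∠ = arctan(20/40) ≈ 26.57°
quadratic: (j20)² + 13.6·j20 + 400 = 0 + j272 → |·| ≈ 272, ∠ ≈ 90.00°
|G| = 800 · 44.721 / 272 ≈ 131.53
Gain = 20 log₁₀(131.53) ≈ 42.38 dB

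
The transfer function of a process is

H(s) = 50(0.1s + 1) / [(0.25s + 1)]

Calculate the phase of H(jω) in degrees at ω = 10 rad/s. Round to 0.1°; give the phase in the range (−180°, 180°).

-23.2°

At ω = 10 rad/s:
zero (1 + j10·0.1) = 1 + j1 → |·| ≈ 1.4142, ∠ ≈ 45.00°
pole (1 + j10·0.25) = 1 + j2.5 → |·| ≈ 2.6926, ∠ ≈ 68.20°
∠H = (45.00°) − (68.20°) = -23.20°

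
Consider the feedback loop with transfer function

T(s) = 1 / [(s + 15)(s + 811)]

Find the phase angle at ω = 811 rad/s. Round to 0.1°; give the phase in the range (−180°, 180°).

At s = jω = j811:
pole (s+15): 15 + j811 → |·| = √(15²+811²) = √657946 ≈ 811.14, ∠ = arctan(811/15) ≈ 88.94°
pole (s+811): 811 + j811 → |·| = √(811²+811²) = √1315442 ≈ 1146.9, ∠ = arctan(811/811) ≈ 45.00°
∠T = 0.00° − 133.94° = -133.94°

-133.9°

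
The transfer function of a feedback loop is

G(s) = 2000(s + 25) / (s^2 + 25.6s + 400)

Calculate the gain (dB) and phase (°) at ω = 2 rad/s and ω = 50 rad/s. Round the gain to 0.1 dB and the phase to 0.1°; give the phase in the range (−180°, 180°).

ω = 2: 42.0 dB, -2.8°; ω = 50: 33.2 dB, -85.2°

At s = jω = j2:
zero (s+25): 25 + j2 → |·| = √(25²+2²) = √629 ≈ 25.08, ∠ = arctan(2/25) ≈ 4.57°
quadratic: (j2)² + 25.6·j2 + 400 = 396 + j51.2 → |·| ≈ 399.3, ∠ ≈ 7.37°
|G| = 2000 · 25.08 / 399.3 ≈ 125.62
Gain = 20 log₁₀(125.62) ≈ 41.98 dB
∠G = 4.57° − 7.37° = -2.80°

At s = jω = j50:
zero (s+25): 25 + j50 → |·| = √(25²+50²) = √3125 ≈ 55.902, ∠ = arctan(50/25) ≈ 63.43°
quadratic: (j50)² + 25.6·j50 + 400 = -2100 + j1280 → |·| ≈ 2459.3, ∠ ≈ 148.64°
|G| = 2000 · 55.902 / 2459.3 ≈ 45.462
Gain = 20 log₁₀(45.462) ≈ 33.15 dB
∠G = 63.43° − 148.64° = -85.21°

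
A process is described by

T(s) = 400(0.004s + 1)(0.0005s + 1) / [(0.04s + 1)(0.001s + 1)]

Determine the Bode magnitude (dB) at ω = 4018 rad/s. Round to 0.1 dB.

At ω = 4018 rad/s:
zero (1 + j4018·0.004) = 1 + j16.072 → |·| ≈ 16.103, ∠ ≈ 86.44°
zero (1 + j4018·0.0005) = 1 + j2.009 → |·| ≈ 2.2441, ∠ ≈ 63.54°
pole (1 + j4018·0.04) = 1 + j160.72 → |·| ≈ 160.72, ∠ ≈ 89.64°
pole (1 + j4018·0.001) = 1 + j4.018 → |·| ≈ 4.1406, ∠ ≈ 76.02°
|T| = 400 · 16.103 · 2.2441 / (160.72 · 4.1406) ≈ 21.721
Gain = 20 log₁₀(21.721) ≈ 26.74 dB

26.7 dB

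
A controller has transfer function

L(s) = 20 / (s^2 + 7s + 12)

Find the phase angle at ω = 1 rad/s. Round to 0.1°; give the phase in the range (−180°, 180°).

-32.5°

Substitute s = j1:
Numerator: 20 = 20 + j0
Denominator: (j1)^2 + 7(j1) + 12 = 11 + j7
|N| = √(20² + 0²) ≈ 20, ∠N ≈ 0.00°
|D| = √(11² + 7²) ≈ 13.038, ∠D ≈ 32.47°
∠L = 0.00° − 32.47° = -32.47°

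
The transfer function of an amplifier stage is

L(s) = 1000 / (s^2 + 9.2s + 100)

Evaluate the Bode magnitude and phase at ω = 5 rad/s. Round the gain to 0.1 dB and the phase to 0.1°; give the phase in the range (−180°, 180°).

21.1 dB, -31.5°

At s = jω = j5:
quadratic: (j5)² + 9.2·j5 + 100 = 75 + j46 → |·| ≈ 87.983, ∠ ≈ 31.52°
|L| = 1000 / 87.983 ≈ 11.366
Gain = 20 log₁₀(11.366) ≈ 21.11 dB
∠L = 0.00° − 31.52° = -31.52°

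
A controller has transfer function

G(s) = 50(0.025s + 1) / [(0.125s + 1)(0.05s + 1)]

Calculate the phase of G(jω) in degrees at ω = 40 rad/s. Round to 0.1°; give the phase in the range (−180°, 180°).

At ω = 40 rad/s:
zero (1 + j40·0.025) = 1 + j1 → |·| ≈ 1.4142, ∠ ≈ 45.00°
pole (1 + j40·0.125) = 1 + j5 → |·| ≈ 5.099, ∠ ≈ 78.69°
pole (1 + j40·0.05) = 1 + j2 → |·| ≈ 2.2361, ∠ ≈ 63.43°
∠G = (45.00°) − (78.69° + 63.43°) = -97.12°

-97.1°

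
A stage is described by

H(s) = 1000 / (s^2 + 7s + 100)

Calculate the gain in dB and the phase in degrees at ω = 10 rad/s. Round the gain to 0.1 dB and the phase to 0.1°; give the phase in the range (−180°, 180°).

23.1 dB, -90.0°

At s = jω = j10:
quadratic: (j10)² + 7·j10 + 100 = 0 + j70 → |·| ≈ 70, ∠ ≈ 90.00°
|H| = 1000 / 70 ≈ 14.286
Gain = 20 log₁₀(14.286) ≈ 23.10 dB
∠H = 0.00° − 90.00° = -90.00°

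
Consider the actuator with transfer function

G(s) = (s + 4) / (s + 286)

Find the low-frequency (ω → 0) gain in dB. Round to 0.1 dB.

-37.1 dB

G(0) = 4 / 286 ≈ 0.013986
20 log₁₀(0.013986) ≈ -37.09 dB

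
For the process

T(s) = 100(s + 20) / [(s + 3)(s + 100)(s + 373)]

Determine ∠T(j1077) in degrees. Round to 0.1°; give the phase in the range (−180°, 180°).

At s = jω = j1077:
zero (s+20): 20 + j1077 → |·| = √(20²+1077²) = √1160329 ≈ 1077.2, ∠ = arctan(1077/20) ≈ 88.94°
pole (s+3): 3 + j1077 → |·| = √(3²+1077²) = √1159938 ≈ 1077, ∠ = arctan(1077/3) ≈ 89.84°
pole (s+100): 100 + j1077 → |·| = √(100²+1077²) = √1169929 ≈ 1081.6, ∠ = arctan(1077/100) ≈ 84.70°
pole (s+373): 373 + j1077 → |·| = √(373²+1077²) = √1299058 ≈ 1139.8, ∠ = arctan(1077/373) ≈ 70.90°
∠T = 88.94° − 245.44° = -156.50°

-156.5°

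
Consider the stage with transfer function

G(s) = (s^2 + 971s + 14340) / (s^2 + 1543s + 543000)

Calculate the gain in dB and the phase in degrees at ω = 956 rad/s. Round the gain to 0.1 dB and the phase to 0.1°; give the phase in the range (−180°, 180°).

Substitute s = j956:
Numerator: (j956)^2 + 971(j956) + 14340 = -899596 + j928276
Denominator: (j956)^2 + 1543(j956) + 543000 = -370936 + j1475108
|N| = √(899596² + 928276²) ≈ 1.2927e+06, ∠N ≈ 134.10°
|D| = √(370936² + 1475108²) ≈ 1.521e+06, ∠D ≈ 104.12°
|G| = 1.2927e+06 / 1.521e+06 ≈ 0.8499
Gain = 20 log₁₀(0.8499) ≈ -1.41 dB
∠G = 134.10° − 104.12° = 29.98°

-1.4 dB, 30.0°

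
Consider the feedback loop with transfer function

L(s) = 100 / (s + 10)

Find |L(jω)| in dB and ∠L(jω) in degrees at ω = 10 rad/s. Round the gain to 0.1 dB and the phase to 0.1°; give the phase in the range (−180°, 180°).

At s = jω = j10:
pole (s+10): 10 + j10 → |·| = √(10²+10²) = √200 ≈ 14.142, ∠ = arctan(10/10) ≈ 45.00°
|L| = 100 / 14.142 ≈ 7.0711
Gain = 20 log₁₀(7.0711) ≈ 16.99 dB
∠L = 0.00° − 45.00° = -45.00°

17.0 dB, -45.0°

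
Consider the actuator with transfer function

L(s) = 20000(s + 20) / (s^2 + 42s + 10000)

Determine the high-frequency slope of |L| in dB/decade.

-20 dB/decade

Each pole contributes −20 dB/decade at high frequency; each zero contributes +20 dB/decade.
Net: 1 zero(s) − 2 pole(s) → -20 dB/decade.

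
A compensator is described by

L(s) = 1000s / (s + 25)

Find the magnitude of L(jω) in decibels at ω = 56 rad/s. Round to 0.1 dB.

59.2 dB

At s = jω = j56:
zero at origin: s = j56 → |·| = 56, ∠ = 90.00°
pole (s+25): 25 + j56 → |·| = √(25²+56²) = √3761 ≈ 61.327, ∠ = arctan(56/25) ≈ 65.94°
|L| = 1000 · 56 / 61.327 ≈ 913.14
Gain = 20 log₁₀(913.14) ≈ 59.21 dB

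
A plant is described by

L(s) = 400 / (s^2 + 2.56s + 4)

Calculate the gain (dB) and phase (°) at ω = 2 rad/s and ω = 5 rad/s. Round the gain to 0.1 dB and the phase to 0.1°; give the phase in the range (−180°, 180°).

ω = 2: 37.9 dB, -90.0°; ω = 5: 24.2 dB, -148.6°

At s = jω = j2:
quadratic: (j2)² + 2.56·j2 + 4 = 0 + j5.12 → |·| ≈ 5.12, ∠ ≈ 90.00°
|L| = 400 / 5.12 ≈ 78.125
Gain = 20 log₁₀(78.125) ≈ 37.86 dB
∠L = 0.00° − 90.00° = -90.00°

At s = jω = j5:
quadratic: (j5)² + 2.56·j5 + 4 = -21 + j12.8 → |·| ≈ 24.593, ∠ ≈ 148.64°
|L| = 400 / 24.593 ≈ 16.265
Gain = 20 log₁₀(16.265) ≈ 24.23 dB
∠L = 0.00° − 148.64° = -148.64°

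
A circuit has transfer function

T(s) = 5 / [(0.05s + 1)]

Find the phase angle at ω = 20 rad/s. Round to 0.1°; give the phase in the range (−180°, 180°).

-45.0°

At ω = 20 rad/s:
pole (1 + j20·0.05) = 1 + j1 → |·| ≈ 1.4142, ∠ ≈ 45.00°
∠T = (0°) − (45.00°) = -45.00°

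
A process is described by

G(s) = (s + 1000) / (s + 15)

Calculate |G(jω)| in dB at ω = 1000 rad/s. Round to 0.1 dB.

3.0 dB

At s = jω = j1000:
zero (s+1000): 1000 + j1000 → |·| = √(1000²+1000²) = √2000000 ≈ 1414.2, ∠ = arctan(1000/1000) ≈ 45.00°
pole (s+15): 15 + j1000 → |·| = √(15²+1000²) = √1000225 ≈ 1000.1, ∠ = arctan(1000/15) ≈ 89.14°
|G| = 1 · 1414.2 / 1000.1 ≈ 1.4141
Gain = 20 log₁₀(1.4141) ≈ 3.01 dB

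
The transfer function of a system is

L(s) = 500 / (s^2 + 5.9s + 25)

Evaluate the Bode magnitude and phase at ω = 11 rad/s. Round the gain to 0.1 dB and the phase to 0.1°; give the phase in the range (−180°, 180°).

12.7 dB, -145.9°

At s = jω = j11:
quadratic: (j11)² + 5.9·j11 + 25 = -96 + j64.9 → |·| ≈ 115.88, ∠ ≈ 145.94°
|L| = 500 / 115.88 ≈ 4.3148
Gain = 20 log₁₀(4.3148) ≈ 12.70 dB
∠L = 0.00° − 145.94° = -145.94°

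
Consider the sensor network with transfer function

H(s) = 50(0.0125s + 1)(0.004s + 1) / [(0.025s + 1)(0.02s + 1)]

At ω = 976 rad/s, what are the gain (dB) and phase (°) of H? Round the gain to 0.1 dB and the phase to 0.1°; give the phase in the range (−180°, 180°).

At ω = 976 rad/s:
zero (1 + j976·0.0125) = 1 + j12.2 → |·| ≈ 12.241, ∠ ≈ 85.31°
zero (1 + j976·0.004) = 1 + j3.904 → |·| ≈ 4.03, ∠ ≈ 75.63°
pole (1 + j976·0.025) = 1 + j24.4 → |·| ≈ 24.42, ∠ ≈ 87.65°
pole (1 + j976·0.02) = 1 + j19.52 → |·| ≈ 19.546, ∠ ≈ 87.07°
|H| = 50 · 12.241 · 4.03 / (24.42 · 19.546) ≈ 5.1676
Gain = 20 log₁₀(5.1676) ≈ 14.27 dB
∠H = (85.31° + 75.63°) − (87.65° + 87.07°) = -13.78°

14.3 dB, -13.8°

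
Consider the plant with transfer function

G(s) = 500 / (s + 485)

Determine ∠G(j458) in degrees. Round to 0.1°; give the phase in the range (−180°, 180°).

-43.4°

Substitute s = j458:
Numerator: 500 = 500 + j0
Denominator: (j458) + 485 = 485 + j458
|N| = √(500² + 0²) ≈ 500, ∠N ≈ 0.00°
|D| = √(485² + 458²) ≈ 667.07, ∠D ≈ 43.36°
∠G = 0.00° − 43.36° = -43.36°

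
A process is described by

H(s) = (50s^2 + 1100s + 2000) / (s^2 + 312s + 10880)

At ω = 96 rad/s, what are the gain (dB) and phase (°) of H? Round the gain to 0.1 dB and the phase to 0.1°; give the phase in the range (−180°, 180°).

Substitute s = j96:
Numerator: 50(j96)^2 + 1100(j96) + 2000 = -458800 + j105600
Denominator: (j96)^2 + 312(j96) + 10880 = 1664 + j29952
|N| = √(458800² + 105600²) ≈ 4.708e+05, ∠N ≈ 167.04°
|D| = √(1664² + 29952²) ≈ 29998, ∠D ≈ 86.82°
|H| = 4.708e+05 / 29998 ≈ 15.694
Gain = 20 log₁₀(15.694) ≈ 23.91 dB
∠H = 167.04° − 86.82° = 80.22°

23.9 dB, 80.2°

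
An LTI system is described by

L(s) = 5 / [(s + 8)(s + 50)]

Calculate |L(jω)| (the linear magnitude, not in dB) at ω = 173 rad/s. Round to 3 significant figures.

0.000160

At s = jω = j173:
pole (s+8): 8 + j173 → |·| = √(8²+173²) = √29993 ≈ 173.18, ∠ = arctan(173/8) ≈ 87.35°
pole (s+50): 50 + j173 → |·| = √(50²+173²) = √32429 ≈ 180.08, ∠ = arctan(173/50) ≈ 73.88°
|L| = 5 / 31186 ≈ 0.00016033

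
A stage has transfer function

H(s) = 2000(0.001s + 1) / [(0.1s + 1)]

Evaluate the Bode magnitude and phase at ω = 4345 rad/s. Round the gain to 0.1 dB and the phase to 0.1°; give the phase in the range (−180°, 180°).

26.2 dB, -12.8°

At ω = 4345 rad/s:
zero (1 + j4345·0.001) = 1 + j4.345 → |·| ≈ 4.4586, ∠ ≈ 77.04°
pole (1 + j4345·0.1) = 1 + j434.5 → |·| ≈ 434.5, ∠ ≈ 89.87°
|H| = 2000 · 4.4586 / (434.5) ≈ 20.523
Gain = 20 log₁₀(20.523) ≈ 26.24 dB
∠H = (77.04°) − (89.87°) = -12.83°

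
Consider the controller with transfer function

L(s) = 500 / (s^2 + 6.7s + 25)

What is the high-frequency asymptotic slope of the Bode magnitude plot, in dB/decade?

-40 dB/decade

Each pole contributes −20 dB/decade at high frequency; each zero contributes +20 dB/decade.
Net: 0 zero(s) − 2 pole(s) → -40 dB/decade.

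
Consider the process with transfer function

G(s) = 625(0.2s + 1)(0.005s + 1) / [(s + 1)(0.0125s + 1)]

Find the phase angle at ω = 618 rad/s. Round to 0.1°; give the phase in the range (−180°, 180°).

At ω = 618 rad/s:
zero (1 + j618·0.2) = 1 + j123.6 → |·| ≈ 123.6, ∠ ≈ 89.54°
zero (1 + j618·0.005) = 1 + j3.09 → |·| ≈ 3.2478, ∠ ≈ 72.07°
pole (1 + j618·1) = 1 + j618 → |·| ≈ 618, ∠ ≈ 89.91°
pole (1 + j618·0.0125) = 1 + j7.725 → |·| ≈ 7.7895, ∠ ≈ 82.62°
∠G = (89.54° + 72.07°) − (89.91° + 82.62°) = -10.92°

-10.9°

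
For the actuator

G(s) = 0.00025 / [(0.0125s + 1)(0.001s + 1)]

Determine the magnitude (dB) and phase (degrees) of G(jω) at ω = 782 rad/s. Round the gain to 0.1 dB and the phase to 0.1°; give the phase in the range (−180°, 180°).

At ω = 782 rad/s:
pole (1 + j782·0.0125) = 1 + j9.775 → |·| ≈ 9.826, ∠ ≈ 84.16°
pole (1 + j782·0.001) = 1 + j0.782 → |·| ≈ 1.2695, ∠ ≈ 38.03°
|G| = 0.00025 · 1 / (9.826 · 1.2695) ≈ 2.0042e-05
Gain = 20 log₁₀(2.0042e-05) ≈ -93.96 dB
∠G = (0°) − (84.16° + 38.03°) = -122.19°

-94.0 dB, -122.2°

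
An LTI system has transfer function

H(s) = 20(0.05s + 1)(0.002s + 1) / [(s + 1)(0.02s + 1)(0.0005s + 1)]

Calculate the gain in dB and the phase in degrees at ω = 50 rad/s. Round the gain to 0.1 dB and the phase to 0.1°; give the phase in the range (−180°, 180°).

-2.3 dB, -61.4°

At ω = 50 rad/s:
zero (1 + j50·0.05) = 1 + j2.5 → |·| ≈ 2.6926, ∠ ≈ 68.20°
zero (1 + j50·0.002) = 1 + j0.1 → |·| ≈ 1.005, ∠ ≈ 5.71°
pole (1 + j50·1) = 1 + j50 → |·| ≈ 50.01, ∠ ≈ 88.85°
pole (1 + j50·0.02) = 1 + j1 → |·| ≈ 1.4142, ∠ ≈ 45.00°
pole (1 + j50·0.0005) = 1 + j0.025 → |·| ≈ 1.0003, ∠ ≈ 1.43°
|H| = 20 · 2.6926 · 1.005 / (50.01 · 1.4142 · 1.0003) ≈ 0.76501
Gain = 20 log₁₀(0.76501) ≈ -2.33 dB
∠H = (68.20° + 5.71°) − (88.85° + 45.00° + 1.43°) = -61.37°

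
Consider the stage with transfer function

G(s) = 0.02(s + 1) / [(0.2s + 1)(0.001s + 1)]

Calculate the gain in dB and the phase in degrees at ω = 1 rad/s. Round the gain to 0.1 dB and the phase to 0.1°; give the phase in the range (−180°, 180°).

At ω = 1 rad/s:
zero (1 + j1·1) = 1 + j1 → |·| ≈ 1.4142, ∠ ≈ 45.00°
pole (1 + j1·0.2) = 1 + j0.2 → |·| ≈ 1.0198, ∠ ≈ 11.31°
pole (1 + j1·0.001) = 1 + j0.001 → |·| ≈ 1, ∠ ≈ 0.06°
|G| = 0.02 · 1.4142 / (1.0198 · 1) ≈ 0.027735
Gain = 20 log₁₀(0.027735) ≈ -31.14 dB
∠G = (45.00°) − (11.31° + 0.06°) = 33.63°

-31.1 dB, 33.6°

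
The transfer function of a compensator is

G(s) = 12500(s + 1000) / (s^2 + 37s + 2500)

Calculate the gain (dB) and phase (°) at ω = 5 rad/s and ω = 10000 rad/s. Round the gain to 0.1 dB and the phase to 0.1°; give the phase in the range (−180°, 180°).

ω = 5: 74.0 dB, -4.0°; ω = 10000: 2.0 dB, -95.5°

At s = jω = j5:
zero (s+1000): 1000 + j5 → |·| = √(1000²+5²) = √1000025 ≈ 1000, ∠ = arctan(5/1000) ≈ 0.29°
quadratic: (j5)² + 37·j5 + 2500 = 2475 + j185 → |·| ≈ 2481.9, ∠ ≈ 4.27°
|G| = 12500 · 1000 / 2481.9 ≈ 5036.5
Gain = 20 log₁₀(5036.5) ≈ 74.04 dB
∠G = 0.29° − 4.27° = -3.98°

At s = jω = j10000:
zero (s+1000): 1000 + j10000 → |·| = √(1000²+10000²) = √101000000 ≈ 10050, ∠ = arctan(10000/1000) ≈ 84.29°
quadratic: (j10000)² + 37·j10000 + 2500 = -99997500 + j370000 → |·| ≈ 9.9998e+07, ∠ ≈ 179.79°
|G| = 12500 · 10050 / 9.9998e+07 ≈ 1.2563
Gain = 20 log₁₀(1.2563) ≈ 1.98 dB
∠G = 84.29° − 179.79° = -95.50°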